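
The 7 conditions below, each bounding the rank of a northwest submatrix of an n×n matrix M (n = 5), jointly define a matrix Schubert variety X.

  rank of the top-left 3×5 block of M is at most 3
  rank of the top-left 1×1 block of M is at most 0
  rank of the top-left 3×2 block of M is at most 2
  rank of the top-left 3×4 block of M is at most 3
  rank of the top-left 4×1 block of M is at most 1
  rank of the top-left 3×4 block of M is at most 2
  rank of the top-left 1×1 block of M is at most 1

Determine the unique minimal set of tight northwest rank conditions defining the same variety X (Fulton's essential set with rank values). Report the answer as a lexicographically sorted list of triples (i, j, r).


Propagating the 7 rank bounds to every northwest block:

  0  1  1  1  1
  1  2  2  2  2
  1  2  2  2  3
  1  2  3  3  4
  1  2  3  4  5

hence w(1..5) = (2, 1, 5, 3, 4).

|D(w)|=3, |Ess(w)|=2:

[(1, 1, 0), (3, 4, 2)]


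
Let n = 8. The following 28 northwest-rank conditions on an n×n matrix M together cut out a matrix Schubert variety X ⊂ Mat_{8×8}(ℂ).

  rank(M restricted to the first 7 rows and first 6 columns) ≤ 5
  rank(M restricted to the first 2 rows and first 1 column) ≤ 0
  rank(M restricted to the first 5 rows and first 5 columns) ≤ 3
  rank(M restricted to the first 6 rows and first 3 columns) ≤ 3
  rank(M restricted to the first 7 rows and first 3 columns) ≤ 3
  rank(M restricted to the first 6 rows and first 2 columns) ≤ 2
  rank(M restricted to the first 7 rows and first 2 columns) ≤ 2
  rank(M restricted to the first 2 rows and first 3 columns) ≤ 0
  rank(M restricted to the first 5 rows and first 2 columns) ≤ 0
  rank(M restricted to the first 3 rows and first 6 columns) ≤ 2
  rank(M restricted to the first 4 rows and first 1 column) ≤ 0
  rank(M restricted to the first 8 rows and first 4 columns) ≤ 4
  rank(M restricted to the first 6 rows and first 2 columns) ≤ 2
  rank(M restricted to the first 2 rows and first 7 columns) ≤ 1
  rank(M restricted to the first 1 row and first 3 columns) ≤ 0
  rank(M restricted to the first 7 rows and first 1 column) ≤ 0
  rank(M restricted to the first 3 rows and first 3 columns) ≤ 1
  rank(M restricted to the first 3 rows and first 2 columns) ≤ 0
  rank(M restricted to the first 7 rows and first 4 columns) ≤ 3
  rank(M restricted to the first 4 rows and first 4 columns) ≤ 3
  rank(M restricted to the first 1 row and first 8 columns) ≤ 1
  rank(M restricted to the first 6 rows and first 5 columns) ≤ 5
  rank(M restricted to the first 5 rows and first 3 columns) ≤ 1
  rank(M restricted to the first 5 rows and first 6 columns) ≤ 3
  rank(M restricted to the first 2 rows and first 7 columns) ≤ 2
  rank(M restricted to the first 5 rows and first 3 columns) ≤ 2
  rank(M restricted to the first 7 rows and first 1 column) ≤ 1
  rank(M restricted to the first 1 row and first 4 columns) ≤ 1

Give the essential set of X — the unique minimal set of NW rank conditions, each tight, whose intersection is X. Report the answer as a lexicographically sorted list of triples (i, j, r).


Rank table r_w(8×8) implied by the 28 constraints:

  0 0 0 1 1 1 1 1
  0 0 0 1 1 1 1 2
  0 0 1 2 2 2 2 3
  0 0 1 2 3 3 3 4
  0 0 1 2 3 3 4 5
  0 1 2 3 4 4 5 6
  0 1 2 3 4 5 6 7
  1 2 3 4 5 6 7 8

second differences of R give the permutation w = (4, 8, 3, 5, 7, 2, 6, 1).

D(w) has 18 cells with 5 SE-corners; essential set:

[(2, 3, 0), (2, 7, 1), (5, 2, 0), (5, 6, 3), (7, 1, 0)]


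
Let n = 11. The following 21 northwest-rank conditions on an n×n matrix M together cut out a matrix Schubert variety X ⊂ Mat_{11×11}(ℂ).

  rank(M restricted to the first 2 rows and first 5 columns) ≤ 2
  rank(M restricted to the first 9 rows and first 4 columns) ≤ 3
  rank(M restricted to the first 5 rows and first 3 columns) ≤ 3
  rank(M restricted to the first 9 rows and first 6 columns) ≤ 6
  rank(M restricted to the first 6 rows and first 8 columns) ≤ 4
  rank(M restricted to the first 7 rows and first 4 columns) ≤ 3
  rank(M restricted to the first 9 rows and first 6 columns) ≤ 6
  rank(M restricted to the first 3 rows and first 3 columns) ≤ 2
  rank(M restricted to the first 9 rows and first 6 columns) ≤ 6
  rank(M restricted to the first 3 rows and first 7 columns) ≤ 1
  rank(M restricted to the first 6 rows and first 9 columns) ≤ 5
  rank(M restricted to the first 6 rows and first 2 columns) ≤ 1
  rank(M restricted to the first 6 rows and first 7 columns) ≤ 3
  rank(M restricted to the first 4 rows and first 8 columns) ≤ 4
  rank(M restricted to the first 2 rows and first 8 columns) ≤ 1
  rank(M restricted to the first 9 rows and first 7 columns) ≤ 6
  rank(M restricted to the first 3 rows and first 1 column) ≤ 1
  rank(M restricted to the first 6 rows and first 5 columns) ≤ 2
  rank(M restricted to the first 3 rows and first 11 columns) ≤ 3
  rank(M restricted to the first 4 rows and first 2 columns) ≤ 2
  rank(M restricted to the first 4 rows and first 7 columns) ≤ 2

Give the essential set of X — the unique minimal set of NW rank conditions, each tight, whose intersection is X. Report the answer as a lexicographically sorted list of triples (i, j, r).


Recovering R(i,j) via the rank-extension bound from the 21 conditions:

  row 1: 1, 1, 1, 1, 1, 1, 1, 1, 1, 1, 1
  row 2: 1, 1, 1, 1, 1, 1, 1, 1, 2, 2, 2
  row 3: 1, 1, 1, 1, 1, 1, 1, 2, 3, 3, 3
  row 4: 1, 1, 2, 2, 2, 2, 2, 3, 4, 4, 4
  row 5: 1, 1, 2, 2, 2, 3, 3, 4, 5, 5, 5
  row 6: 1, 1, 2, 2, 2, 3, 3, 4, 5, 6, 6
  row 7: 1, 2, 3, 3, 3, 4, 4, 5, 6, 7, 7
  row 8: 1, 2, 3, 3, 4, 5, 5, 6, 7, 8, 8
  row 9: 1, 2, 3, 3, 4, 5, 6, 7, 8, 9, 9
  row 10: 1, 2, 3, 4, 5, 6, 7, 8, 9, 10, 10
  row 11: 1, 2, 3, 4, 5, 6, 7, 8, 9, 10, 11

hence w(1..11) = (1, 9, 8, 3, 6, 10, 2, 5, 7, 4, 11).

D(w) has 23 cells with 6 SE-corners; essential set:

[(2, 8, 1), (3, 7, 1), (6, 2, 1), (6, 5, 2), (6, 7, 3), (9, 4, 3)]


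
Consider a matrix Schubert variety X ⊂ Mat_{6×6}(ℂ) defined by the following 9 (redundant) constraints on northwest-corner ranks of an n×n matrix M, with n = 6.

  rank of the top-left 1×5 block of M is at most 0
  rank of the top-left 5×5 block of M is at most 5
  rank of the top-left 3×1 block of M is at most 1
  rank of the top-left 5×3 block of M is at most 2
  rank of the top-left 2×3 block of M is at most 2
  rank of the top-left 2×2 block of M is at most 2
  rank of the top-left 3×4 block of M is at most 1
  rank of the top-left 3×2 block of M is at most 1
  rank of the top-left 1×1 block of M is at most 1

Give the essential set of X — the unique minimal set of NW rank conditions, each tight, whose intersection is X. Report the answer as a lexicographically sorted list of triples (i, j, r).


The tightest implied rank at each (i,j), from the 9 conditions:

  row 1: 0  0  0  0  0  1
  row 2: 1  1  1  1  1  2
  row 3: 1  1  1  1  2  3
  row 4: 1  2  2  2  3  4
  row 5: 1  2  2  3  4  5
  row 6: 1  2  3  4  5  6

so w = (6, 1, 5, 2, 4, 3).

Fulton essential set (3 of the 9 Rothe cells):

[(1, 5, 0), (3, 4, 1), (5, 3, 2)]


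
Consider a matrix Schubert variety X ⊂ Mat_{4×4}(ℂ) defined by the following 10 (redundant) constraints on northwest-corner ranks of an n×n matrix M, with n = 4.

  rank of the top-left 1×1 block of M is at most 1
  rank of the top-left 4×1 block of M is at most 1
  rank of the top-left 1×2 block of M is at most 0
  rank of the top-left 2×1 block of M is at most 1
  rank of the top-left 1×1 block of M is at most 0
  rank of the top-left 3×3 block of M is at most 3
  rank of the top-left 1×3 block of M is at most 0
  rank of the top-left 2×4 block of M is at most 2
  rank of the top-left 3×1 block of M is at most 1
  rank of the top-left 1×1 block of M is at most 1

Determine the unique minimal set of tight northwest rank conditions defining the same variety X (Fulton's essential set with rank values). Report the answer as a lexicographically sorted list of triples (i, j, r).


Recovering R(i,j) via the rank-extension bound from the 10 conditions:

  row 1: 0, 0, 0, 1
  row 2: 1, 1, 1, 2
  row 3: 1, 2, 2, 3
  row 4: 1, 2, 3, 4

reading off 1-entries of Δ²R: w = (4, 1, 2, 3).

Fulton essential set (1 of the 3 Rothe cells):

[(1, 3, 0)]


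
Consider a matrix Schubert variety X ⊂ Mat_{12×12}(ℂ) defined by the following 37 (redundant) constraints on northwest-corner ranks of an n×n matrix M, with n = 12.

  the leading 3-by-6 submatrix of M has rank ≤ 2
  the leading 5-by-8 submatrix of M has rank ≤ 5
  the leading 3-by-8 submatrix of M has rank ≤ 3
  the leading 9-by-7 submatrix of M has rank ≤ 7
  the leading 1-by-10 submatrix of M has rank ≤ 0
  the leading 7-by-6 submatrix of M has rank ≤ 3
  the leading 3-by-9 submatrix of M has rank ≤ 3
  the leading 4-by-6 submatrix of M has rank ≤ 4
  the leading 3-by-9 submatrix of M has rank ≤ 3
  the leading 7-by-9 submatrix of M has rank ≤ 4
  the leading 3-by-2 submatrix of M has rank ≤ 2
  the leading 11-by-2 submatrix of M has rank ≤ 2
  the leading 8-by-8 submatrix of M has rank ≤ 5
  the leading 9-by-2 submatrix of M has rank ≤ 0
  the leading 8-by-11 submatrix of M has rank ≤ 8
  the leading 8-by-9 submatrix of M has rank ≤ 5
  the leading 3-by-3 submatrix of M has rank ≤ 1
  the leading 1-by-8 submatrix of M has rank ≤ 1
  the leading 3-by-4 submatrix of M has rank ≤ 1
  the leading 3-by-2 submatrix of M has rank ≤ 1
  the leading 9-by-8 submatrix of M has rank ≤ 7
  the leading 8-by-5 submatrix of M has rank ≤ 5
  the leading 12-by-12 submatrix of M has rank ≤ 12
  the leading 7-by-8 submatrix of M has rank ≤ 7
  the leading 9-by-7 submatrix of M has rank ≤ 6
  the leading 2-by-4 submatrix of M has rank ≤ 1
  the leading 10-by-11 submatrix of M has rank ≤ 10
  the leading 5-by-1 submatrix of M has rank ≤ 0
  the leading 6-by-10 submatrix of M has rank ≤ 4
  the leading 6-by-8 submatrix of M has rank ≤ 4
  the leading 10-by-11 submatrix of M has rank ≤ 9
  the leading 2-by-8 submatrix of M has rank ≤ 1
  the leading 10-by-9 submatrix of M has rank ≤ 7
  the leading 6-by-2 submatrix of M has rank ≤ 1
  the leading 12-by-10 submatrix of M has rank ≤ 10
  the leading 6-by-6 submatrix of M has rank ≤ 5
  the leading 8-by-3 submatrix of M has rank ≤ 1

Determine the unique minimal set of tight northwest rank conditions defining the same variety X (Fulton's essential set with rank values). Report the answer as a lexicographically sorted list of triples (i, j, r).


Propagating the 37 rank bounds to every northwest block:

  i=1: 0, 0, 0, 0, 0, 0, 0, 0, 0, 0, 1, 1
  i=2: 0, 0, 1, 1, 1, 1, 1, 1, 1, 1, 2, 2
  i=3: 0, 0, 1, 1, 2, 2, 2, 2, 2, 2, 3, 3
  i=4: 0, 0, 1, 2, 3, 3, 3, 3, 3, 3, 4, 4
  i=5: 0, 0, 1, 2, 3, 3, 4, 4, 4, 4, 5, 5
  i=6: 0, 0, 1, 2, 3, 3, 4, 4, 4, 4, 5, 6
  i=7: 0, 0, 1, 2, 3, 3, 4, 4, 4, 5, 6, 7
  i=8: 0, 0, 1, 2, 3, 4, 5, 5, 5, 6, 7, 8
  i=9: 0, 0, 1, 2, 3, 4, 5, 6, 6, 7, 8, 9
  i=10: 1, 1, 2, 3, 4, 5, 6, 7, 7, 8, 9, 10
  i=11: 1, 2, 3, 4, 5, 6, 7, 8, 8, 9, 10, 11
  i=12: 1, 2, 3, 4, 5, 6, 7, 8, 9, 10, 11, 12

giving w = (11, 3, 5, 4, 7, 12, 10, 6, 8, 1, 2, 9) via Δ²R.

Rothe diagram D(w) (35 cells), 6 SE-corners (essential conditions):

[(1, 10, 0), (3, 4, 1), (6, 10, 4), (7, 6, 3), (7, 9, 4), (9, 2, 0)]


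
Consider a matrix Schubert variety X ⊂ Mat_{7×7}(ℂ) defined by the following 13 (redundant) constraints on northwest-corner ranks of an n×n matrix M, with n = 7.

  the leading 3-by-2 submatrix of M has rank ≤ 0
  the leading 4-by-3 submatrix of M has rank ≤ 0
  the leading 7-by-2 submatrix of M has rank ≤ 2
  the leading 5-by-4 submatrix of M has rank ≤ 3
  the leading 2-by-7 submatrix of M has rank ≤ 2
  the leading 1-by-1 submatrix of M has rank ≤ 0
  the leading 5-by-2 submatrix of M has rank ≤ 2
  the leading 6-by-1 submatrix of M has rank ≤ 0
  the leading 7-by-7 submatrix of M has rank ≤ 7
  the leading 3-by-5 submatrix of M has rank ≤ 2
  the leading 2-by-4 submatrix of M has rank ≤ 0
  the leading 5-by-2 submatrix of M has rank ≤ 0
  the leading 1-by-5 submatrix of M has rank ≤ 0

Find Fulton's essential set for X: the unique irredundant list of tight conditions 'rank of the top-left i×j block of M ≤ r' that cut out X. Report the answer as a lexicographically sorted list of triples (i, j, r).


Propagating the 13 rank bounds to every northwest block:

  0 0 0 0 0 1 1
  0 0 0 0 1 2 2
  0 0 0 1 2 3 3
  0 0 0 1 2 3 4
  0 0 1 2 3 4 5
  0 1 2 3 4 5 6
  1 2 3 4 5 6 7

hence w(1..7) = (6, 5, 4, 7, 3, 2, 1).

5 SE-corners of the 18-cell Rothe diagram give Ess(w):

[(1, 5, 0), (2, 4, 0), (4, 3, 0), (5, 2, 0), (6, 1, 0)]


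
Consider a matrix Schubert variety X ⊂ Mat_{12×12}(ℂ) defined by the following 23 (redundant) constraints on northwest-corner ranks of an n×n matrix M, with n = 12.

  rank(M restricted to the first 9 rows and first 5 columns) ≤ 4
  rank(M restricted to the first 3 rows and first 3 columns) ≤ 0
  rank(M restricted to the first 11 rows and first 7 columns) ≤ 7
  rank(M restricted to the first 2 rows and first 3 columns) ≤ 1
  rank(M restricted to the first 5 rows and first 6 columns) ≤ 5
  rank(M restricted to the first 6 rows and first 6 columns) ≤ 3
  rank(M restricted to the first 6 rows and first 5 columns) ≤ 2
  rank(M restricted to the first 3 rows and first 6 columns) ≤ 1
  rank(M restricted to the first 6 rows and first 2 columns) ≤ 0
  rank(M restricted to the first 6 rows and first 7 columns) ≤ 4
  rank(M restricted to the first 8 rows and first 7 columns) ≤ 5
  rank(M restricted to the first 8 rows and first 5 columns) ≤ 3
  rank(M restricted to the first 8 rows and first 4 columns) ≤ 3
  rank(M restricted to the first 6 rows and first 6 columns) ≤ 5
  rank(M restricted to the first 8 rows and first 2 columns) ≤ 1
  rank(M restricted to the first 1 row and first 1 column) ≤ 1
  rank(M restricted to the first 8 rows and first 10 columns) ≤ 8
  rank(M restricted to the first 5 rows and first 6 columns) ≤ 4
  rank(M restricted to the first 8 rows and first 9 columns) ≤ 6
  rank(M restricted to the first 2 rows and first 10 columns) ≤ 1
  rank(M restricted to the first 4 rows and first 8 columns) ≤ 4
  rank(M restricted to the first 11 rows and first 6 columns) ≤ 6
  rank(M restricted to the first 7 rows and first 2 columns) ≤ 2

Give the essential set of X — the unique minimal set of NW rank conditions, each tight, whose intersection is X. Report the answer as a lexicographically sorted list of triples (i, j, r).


Computing R[i][j] = min implied NW-rank bound (n=12, 23 conditions):

  row 1: 0  0  0  1  1  1  1  1  1  1  1  1
  row 2: 0  0  0  1  1  1  1  1  1  1  2  2
  row 3: 0  0  0  1  1  1  2  2  2  2  3  3
  row 4: 0  0  1  2  2  2  3  3  3  3  4  4
  row 5: 0  0  1  2  2  3  4  4  4  4  5  5
  row 6: 0  0  1  2  2  3  4  5  5  5  6  6
  row 7: 1  1  2  3  3  4  5  6  6  6  7  7
  row 8: 1  1  2  3  3  4  5  6  6  7  8  8
  row 9: 1  2  3  4  4  5  6  7  7  8  9  9
  row 10: 1  2  3  4  5  6  7  8  8  9  10  10
  row 11: 1  2  3  4  5  6  7  8  9  10  11  11
  row 12: 1  2  3  4  5  6  7  8  9  10  11  12

hence w(1..12) = (4, 11, 7, 3, 6, 8, 1, 10, 2, 5, 9, 12).

Rothe diagram D(w) (28 cells), 8 SE-corners (essential conditions):

[(2, 10, 1), (3, 3, 0), (3, 6, 1), (6, 2, 0), (6, 5, 2), (8, 2, 1), (8, 5, 3), (8, 9, 6)]


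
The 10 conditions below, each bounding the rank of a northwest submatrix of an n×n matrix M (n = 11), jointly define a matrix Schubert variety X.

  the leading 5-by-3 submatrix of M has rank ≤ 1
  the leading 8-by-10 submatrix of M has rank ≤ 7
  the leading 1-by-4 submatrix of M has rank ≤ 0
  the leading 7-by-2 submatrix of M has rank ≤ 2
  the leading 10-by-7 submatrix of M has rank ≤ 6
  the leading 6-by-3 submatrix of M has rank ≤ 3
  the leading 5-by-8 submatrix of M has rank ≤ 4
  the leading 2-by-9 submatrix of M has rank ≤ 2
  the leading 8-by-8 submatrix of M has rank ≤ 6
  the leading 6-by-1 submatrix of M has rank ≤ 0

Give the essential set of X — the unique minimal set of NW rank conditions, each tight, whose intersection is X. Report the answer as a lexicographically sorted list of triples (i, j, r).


Reconstructing r_w from the 10 given conditions:

  i=1: 0, 0, 0, 0, 1, 1, 1, 1, 1, 1, 1
  i=2: 0, 1, 1, 1, 2, 2, 2, 2, 2, 2, 2
  i=3: 0, 1, 1, 2, 3, 3, 3, 3, 3, 3, 3
  i=4: 0, 1, 1, 2, 3, 4, 4, 4, 4, 4, 4
  i=5: 0, 1, 1, 2, 3, 4, 4, 4, 5, 5, 5
  i=6: 0, 1, 2, 3, 4, 5, 5, 5, 6, 6, 6
  i=7: 1, 2, 3, 4, 5, 6, 6, 6, 7, 7, 7
  i=8: 1, 2, 3, 4, 5, 6, 6, 6, 7, 7, 8
  i=9: 1, 2, 3, 4, 5, 6, 6, 7, 8, 8, 9
  i=10: 1, 2, 3, 4, 5, 6, 6, 7, 8, 9, 10
  i=11: 1, 2, 3, 4, 5, 6, 7, 8, 9, 10, 11

the unique w with this rank table is (5, 2, 4, 6, 9, 3, 1, 11, 8, 10, 7).

Fulton essential set (7 of the 19 Rothe cells):

[(1, 4, 0), (5, 3, 1), (5, 8, 4), (6, 1, 0), (8, 8, 6), (8, 10, 7), (10, 7, 6)]


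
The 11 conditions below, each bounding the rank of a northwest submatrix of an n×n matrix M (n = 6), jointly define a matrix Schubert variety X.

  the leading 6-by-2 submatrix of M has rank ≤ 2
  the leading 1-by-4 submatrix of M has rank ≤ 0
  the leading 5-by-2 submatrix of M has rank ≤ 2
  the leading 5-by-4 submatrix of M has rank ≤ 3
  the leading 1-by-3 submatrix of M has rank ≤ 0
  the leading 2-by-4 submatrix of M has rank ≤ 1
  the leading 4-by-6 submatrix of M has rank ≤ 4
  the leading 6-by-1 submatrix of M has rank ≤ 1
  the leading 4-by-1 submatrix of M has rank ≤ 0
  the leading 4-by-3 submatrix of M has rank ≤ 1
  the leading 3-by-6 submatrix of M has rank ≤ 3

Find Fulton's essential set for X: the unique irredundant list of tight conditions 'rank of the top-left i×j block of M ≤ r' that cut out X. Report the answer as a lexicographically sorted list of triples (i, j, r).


Propagating the 11 rank bounds to every northwest block:

  R[1]: 0, 0, 0, 0, 1, 1
  R[2]: 0, 1, 1, 1, 2, 2
  R[3]: 0, 1, 1, 2, 3, 3
  R[4]: 0, 1, 1, 2, 3, 4
  R[5]: 1, 2, 2, 3, 4, 5
  R[6]: 1, 2, 3, 4, 5, 6

reading off 1-entries of Δ²R: w = (5, 2, 4, 6, 1, 3).

Rothe diagram D(w) (9 cells), 3 SE-corners (essential conditions):

[(1, 4, 0), (4, 1, 0), (4, 3, 1)]


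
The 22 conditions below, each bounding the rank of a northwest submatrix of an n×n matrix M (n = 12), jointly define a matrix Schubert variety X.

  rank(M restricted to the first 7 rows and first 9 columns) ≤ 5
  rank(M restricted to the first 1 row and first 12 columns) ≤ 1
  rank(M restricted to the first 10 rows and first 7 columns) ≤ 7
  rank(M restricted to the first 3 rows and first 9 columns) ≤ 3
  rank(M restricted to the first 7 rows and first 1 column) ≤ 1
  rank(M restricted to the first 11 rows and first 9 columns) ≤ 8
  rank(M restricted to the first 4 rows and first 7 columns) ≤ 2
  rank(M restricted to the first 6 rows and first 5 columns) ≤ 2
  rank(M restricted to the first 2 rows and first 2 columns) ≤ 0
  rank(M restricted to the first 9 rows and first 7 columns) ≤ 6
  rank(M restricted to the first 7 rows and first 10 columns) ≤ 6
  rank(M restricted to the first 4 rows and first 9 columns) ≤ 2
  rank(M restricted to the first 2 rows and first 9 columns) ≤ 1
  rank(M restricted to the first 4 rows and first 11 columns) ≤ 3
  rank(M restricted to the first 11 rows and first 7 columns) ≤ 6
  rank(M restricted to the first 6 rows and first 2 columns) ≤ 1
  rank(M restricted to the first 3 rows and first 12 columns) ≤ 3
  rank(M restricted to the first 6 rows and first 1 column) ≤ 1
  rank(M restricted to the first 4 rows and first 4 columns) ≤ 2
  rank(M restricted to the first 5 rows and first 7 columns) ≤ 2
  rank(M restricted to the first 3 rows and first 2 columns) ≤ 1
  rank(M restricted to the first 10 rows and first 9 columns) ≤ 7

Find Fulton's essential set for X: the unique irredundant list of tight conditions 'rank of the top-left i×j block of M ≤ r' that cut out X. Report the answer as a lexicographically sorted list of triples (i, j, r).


Rank table r_w(12×12) implied by the 22 constraints:

  R[1]: 0  0  1  1  1  1  1  1  1  1  1  1
  R[2]: 0  0  1  1  1  1  1  1  1  2  2  2
  R[3]: 1  1  2  2  2  2  2  2  2  3  3  3
  R[4]: 1  1  2  2  2  2  2  2  2  3  3  4
  R[5]: 1  1  2  2  2  2  2  3  3  4  4  5
  R[6]: 1  1  2  2  2  3  3  4  4  5  5  6
  R[7]: 1  2  3  3  3  4  4  5  5  6  6  7
  R[8]: 1  2  3  4  4  5  5  6  6  7  7  8
  R[9]: 1  2  3  4  5  6  6  7  7  8  8  9
  R[10]: 1  2  3  4  5  6  6  7  7  8  9  10
  R[11]: 1  2  3  4  5  6  6  7  8  9  10  11
  R[12]: 1  2  3  4  5  6  7  8  9  10  11  12

second differences of R give the permutation w = (3, 10, 1, 12, 8, 6, 2, 4, 5, 11, 9, 7).

9 SE-corners of the 29-cell Rothe diagram give Ess(w):

[(2, 2, 0), (2, 9, 1), (4, 9, 2), (4, 11, 3), (5, 7, 2), (6, 2, 1), (6, 5, 2), (10, 9, 7), (11, 7, 6)]


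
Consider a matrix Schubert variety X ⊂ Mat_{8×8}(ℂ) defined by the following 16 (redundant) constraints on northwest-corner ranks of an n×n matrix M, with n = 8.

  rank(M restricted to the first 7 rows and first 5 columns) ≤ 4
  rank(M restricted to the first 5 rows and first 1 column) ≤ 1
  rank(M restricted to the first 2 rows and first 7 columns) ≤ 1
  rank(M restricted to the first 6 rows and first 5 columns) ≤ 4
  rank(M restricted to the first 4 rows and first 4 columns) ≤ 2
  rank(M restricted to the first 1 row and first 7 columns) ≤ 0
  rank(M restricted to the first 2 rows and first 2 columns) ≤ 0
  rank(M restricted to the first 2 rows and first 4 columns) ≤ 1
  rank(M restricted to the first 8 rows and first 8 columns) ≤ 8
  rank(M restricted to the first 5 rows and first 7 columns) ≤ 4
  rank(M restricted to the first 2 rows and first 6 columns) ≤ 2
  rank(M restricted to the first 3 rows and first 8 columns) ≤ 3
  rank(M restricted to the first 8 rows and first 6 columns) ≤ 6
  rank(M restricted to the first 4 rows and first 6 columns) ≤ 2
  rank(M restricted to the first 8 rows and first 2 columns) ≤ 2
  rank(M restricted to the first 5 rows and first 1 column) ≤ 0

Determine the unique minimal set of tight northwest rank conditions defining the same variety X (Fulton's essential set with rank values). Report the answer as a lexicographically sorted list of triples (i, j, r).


The tightest implied rank at each (i,j), from the 16 conditions:

  0 | 0 | 0 | 0 | 0 | 0 | 0 | 1
  0 | 0 | 1 | 1 | 1 | 1 | 1 | 2
  0 | 1 | 2 | 2 | 2 | 2 | 2 | 3
  0 | 1 | 2 | 2 | 2 | 2 | 3 | 4
  0 | 1 | 2 | 3 | 3 | 3 | 4 | 5
  1 | 2 | 3 | 4 | 4 | 4 | 5 | 6
  1 | 2 | 3 | 4 | 4 | 5 | 6 | 7
  1 | 2 | 3 | 4 | 5 | 6 | 7 | 8

hence w(1..8) = (8, 3, 2, 7, 4, 1, 6, 5).

Fulton essential set (5 of the 16 Rothe cells):

[(1, 7, 0), (2, 2, 0), (4, 6, 2), (5, 1, 0), (7, 5, 4)]


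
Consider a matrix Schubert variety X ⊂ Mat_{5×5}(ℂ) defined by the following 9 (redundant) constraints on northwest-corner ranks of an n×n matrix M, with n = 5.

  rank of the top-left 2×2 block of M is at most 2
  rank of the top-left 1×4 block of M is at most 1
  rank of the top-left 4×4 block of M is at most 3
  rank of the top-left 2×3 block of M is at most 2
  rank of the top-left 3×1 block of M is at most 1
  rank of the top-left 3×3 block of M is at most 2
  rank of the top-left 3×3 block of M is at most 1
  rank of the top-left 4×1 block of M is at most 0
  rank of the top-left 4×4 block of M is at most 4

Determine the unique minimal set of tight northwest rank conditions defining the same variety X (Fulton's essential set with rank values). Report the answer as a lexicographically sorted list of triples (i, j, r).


Propagating the 9 rank bounds to every northwest block:

  row 1: 0 | 1 | 1 | 1 | 1
  row 2: 0 | 1 | 1 | 2 | 2
  row 3: 0 | 1 | 1 | 2 | 3
  row 4: 0 | 1 | 2 | 3 | 4
  row 5: 1 | 2 | 3 | 4 | 5

second differences of R give the permutation w = (2, 4, 5, 3, 1).

D(w) has 6 cells with 2 SE-corners; essential set:

[(3, 3, 1), (4, 1, 0)]


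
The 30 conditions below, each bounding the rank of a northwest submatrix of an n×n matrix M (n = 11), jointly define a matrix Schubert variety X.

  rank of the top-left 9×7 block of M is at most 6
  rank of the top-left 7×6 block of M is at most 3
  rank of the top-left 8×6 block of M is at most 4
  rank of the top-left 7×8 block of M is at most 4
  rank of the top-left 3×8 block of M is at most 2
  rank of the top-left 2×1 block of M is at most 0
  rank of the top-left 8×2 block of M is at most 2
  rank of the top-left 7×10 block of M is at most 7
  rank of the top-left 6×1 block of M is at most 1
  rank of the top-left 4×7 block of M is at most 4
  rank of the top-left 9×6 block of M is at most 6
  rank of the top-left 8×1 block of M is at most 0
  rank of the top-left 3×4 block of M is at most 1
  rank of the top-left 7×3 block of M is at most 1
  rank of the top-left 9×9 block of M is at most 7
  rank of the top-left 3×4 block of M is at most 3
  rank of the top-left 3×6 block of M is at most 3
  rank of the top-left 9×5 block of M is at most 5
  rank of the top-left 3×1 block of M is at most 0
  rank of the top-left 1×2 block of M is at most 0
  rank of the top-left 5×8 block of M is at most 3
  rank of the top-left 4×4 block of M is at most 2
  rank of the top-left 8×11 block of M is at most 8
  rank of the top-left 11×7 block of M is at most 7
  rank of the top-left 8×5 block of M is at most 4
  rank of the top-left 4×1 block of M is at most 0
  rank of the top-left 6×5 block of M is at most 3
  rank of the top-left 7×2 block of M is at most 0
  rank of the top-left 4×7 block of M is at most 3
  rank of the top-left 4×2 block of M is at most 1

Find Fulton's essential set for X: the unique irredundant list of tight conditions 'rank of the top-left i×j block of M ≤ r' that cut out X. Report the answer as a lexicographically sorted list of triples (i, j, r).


Reconstructing r_w from the 30 given conditions:

  i=1: 0  0  1  1  1  1  1  1  1  1  1
  i=2: 0  0  1  1  2  2  2  2  2  2  2
  i=3: 0  0  1  1  2  2  2  2  3  3  3
  i=4: 0  0  1  2  3  3  3  3  4  4  4
  i=5: 0  0  1  2  3  3  3  3  4  5  5
  i=6: 0  0  1  2  3  3  4  4  5  6  6
  i=7: 0  0  1  2  3  3  4  4  5  6  7
  i=8: 0  1  2  3  4  4  5  5  6  7  8
  i=9: 1  2  3  4  5  5  6  6  7  8  9
  i=10: 1  2  3  4  5  6  7  7  8  9  10
  i=11: 1  2  3  4  5  6  7  8  9  10  11

second differences of R give the permutation w = (3, 5, 9, 4, 10, 7, 11, 2, 1, 6, 8).

Fulton essential set (7 of the 26 Rothe cells):

[(3, 4, 1), (3, 8, 2), (5, 8, 3), (7, 2, 0), (7, 6, 3), (7, 8, 4), (8, 1, 0)]


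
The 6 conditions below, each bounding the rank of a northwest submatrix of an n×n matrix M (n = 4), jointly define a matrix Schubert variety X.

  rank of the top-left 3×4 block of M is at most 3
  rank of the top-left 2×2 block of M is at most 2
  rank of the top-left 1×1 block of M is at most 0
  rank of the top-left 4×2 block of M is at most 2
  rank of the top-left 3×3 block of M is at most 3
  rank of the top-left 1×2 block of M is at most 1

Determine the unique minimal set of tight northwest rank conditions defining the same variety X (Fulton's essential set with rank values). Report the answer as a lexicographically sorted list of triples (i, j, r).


Reconstructing r_w from the 6 given conditions:

  row 1: 0  1  1  1
  row 2: 1  2  2  2
  row 3: 1  2  3  3
  row 4: 1  2  3  4

giving w = (2, 1, 3, 4) via Δ²R.

Fulton essential set (the sole Rothe cell):

[(1, 1, 0)]


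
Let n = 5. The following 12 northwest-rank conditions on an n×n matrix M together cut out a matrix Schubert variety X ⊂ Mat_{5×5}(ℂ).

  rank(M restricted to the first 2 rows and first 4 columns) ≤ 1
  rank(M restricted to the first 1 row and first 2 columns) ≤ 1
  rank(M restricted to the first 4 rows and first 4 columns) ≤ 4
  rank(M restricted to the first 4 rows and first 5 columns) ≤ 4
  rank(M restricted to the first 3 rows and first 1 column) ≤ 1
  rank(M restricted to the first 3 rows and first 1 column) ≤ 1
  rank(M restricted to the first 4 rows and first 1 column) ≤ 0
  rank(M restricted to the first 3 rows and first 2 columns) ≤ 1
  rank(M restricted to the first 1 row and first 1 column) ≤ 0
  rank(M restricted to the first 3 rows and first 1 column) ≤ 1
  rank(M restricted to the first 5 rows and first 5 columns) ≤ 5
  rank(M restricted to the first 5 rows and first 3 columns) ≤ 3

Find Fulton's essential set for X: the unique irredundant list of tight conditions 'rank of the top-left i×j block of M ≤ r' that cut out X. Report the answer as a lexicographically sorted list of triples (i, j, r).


Computing R[i][j] = min implied NW-rank bound (n=5, 12 conditions):

  i=1: 0, 1, 1, 1, 1
  i=2: 0, 1, 1, 1, 2
  i=3: 0, 1, 2, 2, 3
  i=4: 0, 1, 2, 3, 4
  i=5: 1, 2, 3, 4, 5

reading off 1-entries of Δ²R: w = (2, 5, 3, 4, 1).

2 SE-corners of the 6-cell Rothe diagram give Ess(w):

[(2, 4, 1), (4, 1, 0)]


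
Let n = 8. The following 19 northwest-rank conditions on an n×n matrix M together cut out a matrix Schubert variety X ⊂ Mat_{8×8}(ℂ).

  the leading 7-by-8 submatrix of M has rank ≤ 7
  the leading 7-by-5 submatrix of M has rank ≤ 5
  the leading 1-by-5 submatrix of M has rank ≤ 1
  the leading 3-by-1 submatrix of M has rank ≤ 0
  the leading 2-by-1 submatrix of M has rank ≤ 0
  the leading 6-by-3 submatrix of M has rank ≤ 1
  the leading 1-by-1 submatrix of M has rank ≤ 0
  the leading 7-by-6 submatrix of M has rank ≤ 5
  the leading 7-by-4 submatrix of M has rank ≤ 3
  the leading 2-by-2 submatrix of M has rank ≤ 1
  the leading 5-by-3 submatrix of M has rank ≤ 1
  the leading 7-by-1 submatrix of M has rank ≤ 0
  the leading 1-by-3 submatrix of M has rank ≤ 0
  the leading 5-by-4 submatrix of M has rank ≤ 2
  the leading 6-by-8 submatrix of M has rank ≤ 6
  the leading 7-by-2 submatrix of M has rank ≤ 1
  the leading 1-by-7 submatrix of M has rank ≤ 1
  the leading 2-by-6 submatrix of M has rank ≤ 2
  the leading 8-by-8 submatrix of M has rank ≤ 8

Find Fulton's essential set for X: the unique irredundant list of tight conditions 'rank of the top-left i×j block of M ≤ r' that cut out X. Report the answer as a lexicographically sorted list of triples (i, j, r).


Reconstructing r_w from the 19 given conditions:

  0 | 0 | 0 | 1 | 1 | 1 | 1 | 1
  0 | 1 | 1 | 2 | 2 | 2 | 2 | 2
  0 | 1 | 1 | 2 | 3 | 3 | 3 | 3
  0 | 1 | 1 | 2 | 3 | 4 | 4 | 4
  0 | 1 | 1 | 2 | 3 | 4 | 5 | 5
  0 | 1 | 1 | 2 | 3 | 4 | 5 | 6
  0 | 1 | 2 | 3 | 4 | 5 | 6 | 7
  1 | 2 | 3 | 4 | 5 | 6 | 7 | 8

so w = (4, 2, 5, 6, 7, 8, 3, 1).

D(w) has 13 cells with 3 SE-corners; essential set:

[(1, 3, 0), (6, 3, 1), (7, 1, 0)]


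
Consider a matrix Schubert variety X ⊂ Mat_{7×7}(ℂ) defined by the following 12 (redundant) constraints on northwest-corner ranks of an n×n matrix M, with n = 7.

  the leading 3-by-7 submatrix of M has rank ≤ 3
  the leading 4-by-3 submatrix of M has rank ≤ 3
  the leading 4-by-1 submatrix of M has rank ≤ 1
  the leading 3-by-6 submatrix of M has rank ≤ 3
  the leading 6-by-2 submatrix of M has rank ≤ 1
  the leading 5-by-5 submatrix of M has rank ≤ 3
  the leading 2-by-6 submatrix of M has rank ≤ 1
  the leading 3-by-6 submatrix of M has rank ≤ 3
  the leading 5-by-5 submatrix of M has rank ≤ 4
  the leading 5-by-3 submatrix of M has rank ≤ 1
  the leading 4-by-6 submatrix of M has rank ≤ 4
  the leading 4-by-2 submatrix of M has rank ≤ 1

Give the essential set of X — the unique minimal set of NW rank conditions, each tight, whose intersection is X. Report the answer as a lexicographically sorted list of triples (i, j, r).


Rank table r_w(7×7) implied by the 12 constraints:

  row 1: 1  1  1  1  1  1  1
  row 2: 1  1  1  1  1  1  2
  row 3: 1  1  1  2  2  2  3
  row 4: 1  1  1  2  3  3  4
  row 5: 1  1  1  2  3  4  5
  row 6: 1  1  2  3  4  5  6
  row 7: 1  2  3  4  5  6  7

so w = (1, 7, 4, 5, 6, 3, 2).

|D(w)|=12, |Ess(w)|=3:

[(2, 6, 1), (5, 3, 1), (6, 2, 1)]


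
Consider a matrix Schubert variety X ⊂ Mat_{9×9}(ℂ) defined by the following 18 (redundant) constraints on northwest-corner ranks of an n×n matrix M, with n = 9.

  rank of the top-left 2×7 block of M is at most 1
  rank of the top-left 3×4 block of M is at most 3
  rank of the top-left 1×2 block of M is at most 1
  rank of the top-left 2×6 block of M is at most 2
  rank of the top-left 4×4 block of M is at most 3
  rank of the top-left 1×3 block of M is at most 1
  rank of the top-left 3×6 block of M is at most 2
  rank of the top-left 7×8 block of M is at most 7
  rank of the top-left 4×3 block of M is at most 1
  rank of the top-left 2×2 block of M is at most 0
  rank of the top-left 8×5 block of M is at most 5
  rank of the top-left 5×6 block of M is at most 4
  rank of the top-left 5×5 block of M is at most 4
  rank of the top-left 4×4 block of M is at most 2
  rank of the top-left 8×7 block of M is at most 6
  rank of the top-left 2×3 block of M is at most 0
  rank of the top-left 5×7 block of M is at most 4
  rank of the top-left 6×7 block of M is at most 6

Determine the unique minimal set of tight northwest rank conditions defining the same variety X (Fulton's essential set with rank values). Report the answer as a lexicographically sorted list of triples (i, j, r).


Reconstructing r_w from the 18 given conditions:

  row 1: 0, 0, 0, 1, 1, 1, 1, 1, 1
  row 2: 0, 0, 0, 1, 1, 1, 1, 2, 2
  row 3: 1, 1, 1, 2, 2, 2, 2, 3, 3
  row 4: 1, 1, 1, 2, 3, 3, 3, 4, 4
  row 5: 1, 2, 2, 3, 4, 4, 4, 5, 5
  row 6: 1, 2, 3, 4, 5, 5, 5, 6, 6
  row 7: 1, 2, 3, 4, 5, 6, 6, 7, 7
  row 8: 1, 2, 3, 4, 5, 6, 6, 7, 8
  row 9: 1, 2, 3, 4, 5, 6, 7, 8, 9

so w = (4, 8, 1, 5, 2, 3, 6, 9, 7).

|D(w)|=12, |Ess(w)|=4:

[(2, 3, 0), (2, 7, 1), (4, 3, 1), (8, 7, 6)]


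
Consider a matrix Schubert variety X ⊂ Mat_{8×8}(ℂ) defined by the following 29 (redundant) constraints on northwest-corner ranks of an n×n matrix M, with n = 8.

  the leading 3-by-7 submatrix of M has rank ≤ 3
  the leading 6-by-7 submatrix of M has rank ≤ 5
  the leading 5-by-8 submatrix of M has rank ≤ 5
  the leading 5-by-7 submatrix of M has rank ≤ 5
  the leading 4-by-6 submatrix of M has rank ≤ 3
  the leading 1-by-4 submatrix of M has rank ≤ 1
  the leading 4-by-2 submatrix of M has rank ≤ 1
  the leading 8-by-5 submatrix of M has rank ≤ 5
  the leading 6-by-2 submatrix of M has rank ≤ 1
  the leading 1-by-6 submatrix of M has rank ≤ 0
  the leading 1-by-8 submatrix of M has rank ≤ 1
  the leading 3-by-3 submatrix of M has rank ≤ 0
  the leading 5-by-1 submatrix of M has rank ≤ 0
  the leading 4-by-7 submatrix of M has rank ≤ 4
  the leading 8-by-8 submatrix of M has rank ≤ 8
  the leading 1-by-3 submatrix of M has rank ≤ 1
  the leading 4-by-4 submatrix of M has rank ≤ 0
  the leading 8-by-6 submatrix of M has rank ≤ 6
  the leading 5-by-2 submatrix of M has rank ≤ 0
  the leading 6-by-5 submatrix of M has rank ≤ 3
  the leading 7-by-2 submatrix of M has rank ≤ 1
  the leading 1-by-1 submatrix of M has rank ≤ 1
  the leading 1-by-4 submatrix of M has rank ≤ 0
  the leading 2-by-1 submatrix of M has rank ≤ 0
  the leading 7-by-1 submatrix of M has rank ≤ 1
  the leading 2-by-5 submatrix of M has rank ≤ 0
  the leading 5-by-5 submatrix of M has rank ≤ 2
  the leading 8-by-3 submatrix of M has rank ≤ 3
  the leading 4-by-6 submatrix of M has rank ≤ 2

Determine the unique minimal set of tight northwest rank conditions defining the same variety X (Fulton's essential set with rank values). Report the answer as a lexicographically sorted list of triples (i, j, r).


Computing R[i][j] = min implied NW-rank bound (n=8, 29 conditions):

  R[1]: 0  0  0  0  0  0  1  1
  R[2]: 0  0  0  0  0  1  2  2
  R[3]: 0  0  0  0  1  2  3  3
  R[4]: 0  0  0  0  1  2  3  4
  R[5]: 0  0  1  1  2  3  4  5
  R[6]: 1  1  2  2  3  4  5  6
  R[7]: 1  1  2  3  4  5  6  7
  R[8]: 1  2  3  4  5  6  7  8

giving w = (7, 6, 5, 8, 3, 1, 4, 2) via Δ²R.

5 SE-corners of the 22-cell Rothe diagram give Ess(w):

[(1, 6, 0), (2, 5, 0), (4, 4, 0), (5, 2, 0), (7, 2, 1)]


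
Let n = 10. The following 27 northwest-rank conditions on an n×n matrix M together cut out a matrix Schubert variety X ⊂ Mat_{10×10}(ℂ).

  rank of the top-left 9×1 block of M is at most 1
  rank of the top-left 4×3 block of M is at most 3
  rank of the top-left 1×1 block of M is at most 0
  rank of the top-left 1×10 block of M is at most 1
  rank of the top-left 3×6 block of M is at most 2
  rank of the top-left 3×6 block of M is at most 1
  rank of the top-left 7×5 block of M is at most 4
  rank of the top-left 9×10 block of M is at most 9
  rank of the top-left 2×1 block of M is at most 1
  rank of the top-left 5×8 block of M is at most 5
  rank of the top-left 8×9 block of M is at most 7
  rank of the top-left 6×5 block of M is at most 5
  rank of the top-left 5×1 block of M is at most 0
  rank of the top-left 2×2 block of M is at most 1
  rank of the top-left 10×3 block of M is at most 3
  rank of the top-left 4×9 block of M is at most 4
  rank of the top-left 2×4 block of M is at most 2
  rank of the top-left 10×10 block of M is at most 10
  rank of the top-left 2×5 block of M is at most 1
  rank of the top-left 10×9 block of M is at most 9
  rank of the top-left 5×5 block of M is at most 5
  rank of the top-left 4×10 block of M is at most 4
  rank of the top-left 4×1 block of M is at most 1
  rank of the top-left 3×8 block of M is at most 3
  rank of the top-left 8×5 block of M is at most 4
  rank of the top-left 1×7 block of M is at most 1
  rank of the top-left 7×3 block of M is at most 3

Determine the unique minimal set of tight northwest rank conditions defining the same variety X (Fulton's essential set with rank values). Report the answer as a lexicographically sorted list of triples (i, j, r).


Computing R[i][j] = min implied NW-rank bound (n=10, 27 conditions):

  i=1: 0 | 1 | 1 | 1 | 1 | 1 | 1 | 1 | 1 | 1
  i=2: 0 | 1 | 1 | 1 | 1 | 1 | 2 | 2 | 2 | 2
  i=3: 0 | 1 | 1 | 1 | 1 | 1 | 2 | 3 | 3 | 3
  i=4: 0 | 1 | 2 | 2 | 2 | 2 | 3 | 4 | 4 | 4
  i=5: 0 | 1 | 2 | 3 | 3 | 3 | 4 | 5 | 5 | 5
  i=6: 1 | 2 | 3 | 4 | 4 | 4 | 5 | 6 | 6 | 6
  i=7: 1 | 2 | 3 | 4 | 4 | 5 | 6 | 7 | 7 | 7
  i=8: 1 | 2 | 3 | 4 | 4 | 5 | 6 | 7 | 7 | 8
  i=9: 1 | 2 | 3 | 4 | 5 | 6 | 7 | 8 | 8 | 9
  i=10: 1 | 2 | 3 | 4 | 5 | 6 | 7 | 8 | 9 | 10

so w = (2, 7, 8, 3, 4, 1, 6, 10, 5, 9).

ℓ(w)=16; the 4 essential cells (i,j,r):

[(3, 6, 1), (5, 1, 0), (8, 5, 4), (8, 9, 7)]


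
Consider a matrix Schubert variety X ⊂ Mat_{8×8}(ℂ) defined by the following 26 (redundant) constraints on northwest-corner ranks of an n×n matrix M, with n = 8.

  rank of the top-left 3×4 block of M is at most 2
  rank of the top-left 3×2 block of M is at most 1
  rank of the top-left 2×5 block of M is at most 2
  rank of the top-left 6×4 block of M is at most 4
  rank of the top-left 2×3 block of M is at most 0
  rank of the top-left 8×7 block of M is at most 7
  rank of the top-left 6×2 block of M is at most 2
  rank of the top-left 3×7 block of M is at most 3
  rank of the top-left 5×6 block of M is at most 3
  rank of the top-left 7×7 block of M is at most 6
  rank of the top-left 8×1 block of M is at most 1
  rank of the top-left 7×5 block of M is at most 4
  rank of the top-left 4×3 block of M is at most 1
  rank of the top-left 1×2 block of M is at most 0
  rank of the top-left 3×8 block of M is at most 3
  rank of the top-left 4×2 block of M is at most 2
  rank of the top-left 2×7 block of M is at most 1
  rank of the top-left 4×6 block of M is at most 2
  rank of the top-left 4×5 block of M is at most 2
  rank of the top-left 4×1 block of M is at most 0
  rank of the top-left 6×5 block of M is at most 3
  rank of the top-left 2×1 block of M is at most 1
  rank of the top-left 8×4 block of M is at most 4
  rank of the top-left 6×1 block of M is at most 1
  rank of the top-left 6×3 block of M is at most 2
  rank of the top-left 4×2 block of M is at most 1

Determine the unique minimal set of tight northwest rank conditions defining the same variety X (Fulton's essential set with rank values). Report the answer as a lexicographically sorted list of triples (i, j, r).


Reconstructing r_w from the 26 given conditions:

  i=1: 0 | 0 | 0 | 1 | 1 | 1 | 1 | 1
  i=2: 0 | 0 | 0 | 1 | 1 | 1 | 1 | 2
  i=3: 0 | 1 | 1 | 2 | 2 | 2 | 2 | 3
  i=4: 0 | 1 | 1 | 2 | 2 | 2 | 3 | 4
  i=5: 1 | 2 | 2 | 3 | 3 | 3 | 4 | 5
  i=6: 1 | 2 | 2 | 3 | 3 | 4 | 5 | 6
  i=7: 1 | 2 | 3 | 4 | 4 | 5 | 6 | 7
  i=8: 1 | 2 | 3 | 4 | 5 | 6 | 7 | 8

so w = (4, 8, 2, 7, 1, 6, 3, 5).

ℓ(w)=16; the 7 essential cells (i,j,r):

[(2, 3, 0), (2, 7, 1), (4, 1, 0), (4, 3, 1), (4, 6, 2), (6, 3, 2), (6, 5, 3)]
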